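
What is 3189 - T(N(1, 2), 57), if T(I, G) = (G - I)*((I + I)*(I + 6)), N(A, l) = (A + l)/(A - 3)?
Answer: 15915/4 ≈ 3978.8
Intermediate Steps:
N(A, l) = (A + l)/(-3 + A)
T(I, G) = 2*I*(6 + I)*(G - I) (T(I, G) = (G - I)*((2*I)*(6 + I)) = (G - I)*(2*I*(6 + I)) = 2*I*(6 + I)*(G - I))
3189 - T(N(1, 2), 57) = 3189 - 2*(1 + 2)/(-3 + 1)*(-((1 + 2)/(-3 + 1))² - 6*(1 + 2)/(-3 + 1) + 6*57 + 57*((1 + 2)/(-3 + 1))) = 3189 - 2*3/(-2)*(-(3/(-2))² - 6*3/(-2) + 342 + 57*(3/(-2))) = 3189 - 2*(-½*3)*(-(-½*3)² - (-3)*3 + 342 + 57*(-½*3)) = 3189 - 2*(-3)*(-(-3/2)² - 6*(-3/2) + 342 + 57*(-3/2))/2 = 3189 - 2*(-3)*(-1*9/4 + 9 + 342 - 171/2)/2 = 3189 - 2*(-3)*(-9/4 + 9 + 342 - 171/2)/2 = 3189 - 2*(-3)*1053/(2*4) = 3189 - 1*(-3159/4) = 3189 + 3159/4 = 15915/4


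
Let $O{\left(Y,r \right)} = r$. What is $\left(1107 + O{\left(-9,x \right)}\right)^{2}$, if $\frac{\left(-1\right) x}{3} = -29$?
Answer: $1425636$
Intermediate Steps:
$x = 87$ ($x = \left(-3\right) \left(-29\right) = 87$)
$\left(1107 + O{\left(-9,x \right)}\right)^{2} = \left(1107 + 87\right)^{2} = 1194^{2} = 1425636$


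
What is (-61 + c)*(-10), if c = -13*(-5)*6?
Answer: -3290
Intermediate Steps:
c = 390 (c = 65*6 = 390)
(-61 + c)*(-10) = (-61 + 390)*(-10) = 329*(-10) = -3290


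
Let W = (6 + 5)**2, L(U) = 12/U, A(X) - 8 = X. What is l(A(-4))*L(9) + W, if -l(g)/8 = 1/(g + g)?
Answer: 359/3 ≈ 119.67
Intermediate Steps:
A(X) = 8 + X
l(g) = -4/g (l(g) = -8/(g + g) = -8*1/(2*g) = -4/g)
W = 121 (W = 11**2 = 121)
l(A(-4))*L(9) + W = (-4/(8 - 4))*(12/9) + 121 = (-4/4)*(12*(1/9)) + 121 = -4*1/4*(4/3) + 121 = -1*4/3 + 121 = -4/3 + 121 = 359/3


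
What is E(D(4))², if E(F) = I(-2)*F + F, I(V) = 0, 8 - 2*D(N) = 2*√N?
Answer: 4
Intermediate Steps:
D(N) = 4 - √N
E(F) = F (E(F) = 0*F + F = 0 + F = F)
E(D(4))² = (4 - √4)² = (4 - 1*2)² = (4 - 2)² = 2² = 4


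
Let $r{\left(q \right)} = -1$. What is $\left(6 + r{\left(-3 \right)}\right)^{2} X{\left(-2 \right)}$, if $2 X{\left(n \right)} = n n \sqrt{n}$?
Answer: $50 i \sqrt{2} \approx 70.711 i$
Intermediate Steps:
$X{\left(n \right)} = \frac{n^{\frac{5}{2}}}{2}$ ($X{\left(n \right)} = \frac{n n \sqrt{n}}{2} = \frac{n^{2} \sqrt{n}}{2} = \frac{n^{\frac{5}{2}}}{2}$)
$\left(6 + r{\left(-3 \right)}\right)^{2} X{\left(-2 \right)} = \left(6 - 1\right)^{2} \frac{\left(-2\right)^{\frac{5}{2}}}{2} = 5^{2} \frac{4 i \sqrt{2}}{2} = 25 \cdot 2 i \sqrt{2} = 50 i \sqrt{2}$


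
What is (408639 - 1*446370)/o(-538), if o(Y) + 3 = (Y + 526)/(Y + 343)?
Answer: 2452515/191 ≈ 12840.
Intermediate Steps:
o(Y) = -3 + (526 + Y)/(343 + Y) (o(Y) = -3 + (Y + 526)/(Y + 343) = -3 + (526 + Y)/(343 + Y))
(408639 - 1*446370)/o(-538) = (408639 - 1*446370)/(((-503 - 2*(-538))/(343 - 538))) = (408639 - 446370)/(((-503 + 1076)/(-195))) = -37731/((-1/195*573)) = -37731/(-191/65) = -37731*(-65/191) = 2452515/191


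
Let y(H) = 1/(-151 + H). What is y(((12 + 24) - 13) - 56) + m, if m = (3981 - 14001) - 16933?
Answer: -4959353/184 ≈ -26953.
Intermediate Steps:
m = -26953 (m = -10020 - 16933 = -26953)
y(((12 + 24) - 13) - 56) + m = 1/(-151 + (((12 + 24) - 13) - 56)) - 26953 = 1/(-151 + ((36 - 13) - 56)) - 26953 = 1/(-151 + (23 - 56)) - 26953 = 1/(-151 - 33) - 26953 = 1/(-184) - 26953 = -1/184 - 26953 = -4959353/184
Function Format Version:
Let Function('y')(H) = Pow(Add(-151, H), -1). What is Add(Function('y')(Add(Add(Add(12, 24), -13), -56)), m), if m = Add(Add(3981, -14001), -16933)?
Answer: Rational(-4959353, 184) ≈ -26953.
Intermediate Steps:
m = -26953 (m = Add(-10020, -16933) = -26953)
Add(Function('y')(Add(Add(Add(12, 24), -13), -56)), m) = Add(Pow(Add(-151, Add(Add(Add(12, 24), -13), -56)), -1), -26953) = Add(Pow(Add(-151, Add(Add(36, -13), -56)), -1), -26953) = Add(Pow(Add(-151, Add(23, -56)), -1), -26953) = Add(Pow(Add(-151, -33), -1), -26953) = Add(Pow(-184, -1), -26953) = Add(Rational(-1, 184), -26953) = Rational(-4959353, 184)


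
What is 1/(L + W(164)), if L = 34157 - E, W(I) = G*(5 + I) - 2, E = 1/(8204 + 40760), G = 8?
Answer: 48964/1738564747 ≈ 2.8163e-5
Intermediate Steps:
E = 1/48964 ≈ 2.0423e-5
W(I) = 38 + 8*I (W(I) = 8*(5 + I) - 2 = (40 + 8*I) - 2 = 38 + 8*I)
L = 1672463347/48964 (L = 34157 - 1*1/48964 = 34157 - 1/48964 = 1672463347/48964 ≈ 34157.)
1/(L + W(164)) = 1/(1672463347/48964 + (38 + 8*164)) = 1/(1672463347/48964 + (38 + 1312)) = 1/(1672463347/48964 + 1350) = 1/(1738564747/48964) = 48964/1738564747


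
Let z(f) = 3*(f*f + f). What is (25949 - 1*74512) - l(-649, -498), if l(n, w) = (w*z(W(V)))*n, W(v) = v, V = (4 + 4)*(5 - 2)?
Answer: -581812163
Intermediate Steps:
V = 24 (V = 8*3 = 24)
z(f) = 3*f + 3*f**2 (z(f) = 3*(f**2 + f) = 3*(f + f**2) = 3*f + 3*f**2)
l(n, w) = 1800*n*w (l(n, w) = (w*(3*24*(1 + 24)))*n = (w*(3*24*25))*n = (w*1800)*n = (1800*w)*n = 1800*n*w)
(25949 - 1*74512) - l(-649, -498) = (25949 - 1*74512) - 1800*(-649)*(-498) = (25949 - 74512) - 1*581763600 = -48563 - 581763600 = -581812163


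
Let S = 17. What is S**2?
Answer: 289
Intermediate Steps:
S**2 = 17**2 = 289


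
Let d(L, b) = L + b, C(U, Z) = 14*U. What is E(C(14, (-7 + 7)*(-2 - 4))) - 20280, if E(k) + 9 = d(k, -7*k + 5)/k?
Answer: -3977815/196 ≈ -20295.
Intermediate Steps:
E(k) = -9 + (5 - 6*k)/k (E(k) = -9 + (k + (-7*k + 5))/k = -9 + (k + (5 - 7*k))/k = -9 + (5 - 6*k)/k)
E(C(14, (-7 + 7)*(-2 - 4))) - 20280 = (-15 + 5/((14*14))) - 20280 = (-15 + 5/196) - 20280 = -2935/196 - 20280 = -3977815/196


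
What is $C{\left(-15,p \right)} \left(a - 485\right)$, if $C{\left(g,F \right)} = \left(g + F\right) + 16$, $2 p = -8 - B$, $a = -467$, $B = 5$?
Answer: $5236$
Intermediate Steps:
$p = - \frac{13}{2}$ ($p = \frac{-8 - 5}{2} = \frac{1}{2} \left(-13\right) = - \frac{13}{2} \approx -6.5$)
$C{\left(g,F \right)} = 16 + F + g$ ($C{\left(g,F \right)} = \left(F + g\right) + 16 = 16 + F + g$)
$C{\left(-15,p \right)} \left(a - 485\right) = \left(16 - \frac{13}{2} - 15\right) \left(-467 - 485\right) = \left(- \frac{11}{2}\right) \left(-952\right) = 5236$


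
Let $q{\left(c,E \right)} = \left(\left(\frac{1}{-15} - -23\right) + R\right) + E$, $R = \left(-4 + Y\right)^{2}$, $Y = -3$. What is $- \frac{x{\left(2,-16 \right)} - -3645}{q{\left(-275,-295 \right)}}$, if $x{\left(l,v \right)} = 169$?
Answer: $\frac{28605}{1673} \approx 17.098$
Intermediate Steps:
$R = 49$ ($R = \left(-4 - 3\right)^{2} = \left(-7\right)^{2} = 49$)
$q{\left(c,E \right)} = \frac{1079}{15} + E$ ($q{\left(c,E \right)} = \left(\left(\frac{1}{-15} - -23\right) + 49\right) + E = \left(\left(- \frac{1}{15} + 23\right) + 49\right) + E = \left(\frac{344}{15} + 49\right) + E = \frac{1079}{15} + E$)
$- \frac{x{\left(2,-16 \right)} - -3645}{q{\left(-275,-295 \right)}} = - \frac{169 - -3645}{\frac{1079}{15} - 295} = - \frac{169 + 3645}{- \frac{3346}{15}} = - \frac{3814 \left(-15\right)}{3346} = \left(-1\right) \left(- \frac{28605}{1673}\right) = \frac{28605}{1673}$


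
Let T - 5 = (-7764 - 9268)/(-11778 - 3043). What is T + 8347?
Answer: 123802024/14821 ≈ 8353.2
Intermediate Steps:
T = 91137/14821 (T = 5 + (-7764 - 9268)/(-11778 - 3043) = 5 - 17032/(-14821) = 5 - 17032*(-1/14821) = 5 + 17032/14821 = 91137/14821 ≈ 6.1492)
T + 8347 = 91137/14821 + 8347 = 123802024/14821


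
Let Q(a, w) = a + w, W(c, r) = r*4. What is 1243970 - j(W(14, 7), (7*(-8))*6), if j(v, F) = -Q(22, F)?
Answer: 1243656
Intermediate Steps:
W(c, r) = 4*r
j(v, F) = -22 - F (j(v, F) = -(22 + F) = -22 - F)
1243970 - j(W(14, 7), (7*(-8))*6) = 1243970 - (-22 - 7*(-8)*6) = 1243970 - (-22 - (-56)*6) = 1243970 - (-22 - 1*(-336)) = 1243970 - (-22 + 336) = 1243970 - 1*314 = 1243970 - 314 = 1243656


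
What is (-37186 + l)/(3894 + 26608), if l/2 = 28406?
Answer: 9813/15251 ≈ 0.64343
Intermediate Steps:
l = 56812 (l = 2*28406 = 56812)
(-37186 + l)/(3894 + 26608) = (-37186 + 56812)/(3894 + 26608) = 19626/30502 = 19626*(1/30502) = 9813/15251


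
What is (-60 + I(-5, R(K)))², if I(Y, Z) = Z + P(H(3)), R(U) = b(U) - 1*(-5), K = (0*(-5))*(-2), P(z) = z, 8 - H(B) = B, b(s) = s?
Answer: 2500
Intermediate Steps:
H(B) = 8 - B
K = 0 (K = 0*(-2) = 0)
R(U) = 5 + U (R(U) = U - 1*(-5) = U + 5 = 5 + U)
I(Y, Z) = 5 + Z (I(Y, Z) = Z + (8 - 1*3) = Z + (8 - 3) = Z + 5 = 5 + Z)
(-60 + I(-5, R(K)))² = (-60 + (5 + (5 + 0)))² = (-60 + (5 + 5))² = (-60 + 10)² = (-50)² = 2500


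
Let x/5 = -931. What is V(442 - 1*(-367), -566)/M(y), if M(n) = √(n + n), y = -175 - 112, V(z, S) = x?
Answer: 665*I*√574/82 ≈ 194.3*I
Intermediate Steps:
x = -4655 (x = 5*(-931) = -4655)
V(z, S) = -4655
y = -287
M(n) = √2*√n (M(n) = √(2*n) = √2*√n)
V(442 - 1*(-367), -566)/M(y) = -4655*(-I*√574/574) = -(-665)*I*√574/82 = 665*I*√574/82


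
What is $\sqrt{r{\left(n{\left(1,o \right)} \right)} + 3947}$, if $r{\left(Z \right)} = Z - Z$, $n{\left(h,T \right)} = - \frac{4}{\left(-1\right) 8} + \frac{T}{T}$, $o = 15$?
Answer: $\sqrt{3947} \approx 62.825$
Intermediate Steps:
$n{\left(h,T \right)} = \frac{3}{2}$ ($n{\left(h,T \right)} = - \frac{4}{-8} + 1 = \left(-4\right) \left(- \frac{1}{8}\right) + 1 = \frac{1}{2} + 1 = \frac{3}{2}$)
$r{\left(Z \right)} = 0$
$\sqrt{r{\left(n{\left(1,o \right)} \right)} + 3947} = \sqrt{0 + 3947} = \sqrt{3947}$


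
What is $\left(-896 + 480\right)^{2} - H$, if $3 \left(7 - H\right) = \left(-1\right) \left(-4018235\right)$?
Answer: $\frac{4537382}{3} \approx 1.5125 \cdot 10^{6}$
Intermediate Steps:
$H = - \frac{4018214}{3}$ ($H = 7 - \frac{\left(-1\right) \left(-4018235\right)}{3} = 7 - \frac{4018235}{3} = - \frac{4018214}{3} \approx -1.3394 \cdot 10^{6}$)
$\left(-896 + 480\right)^{2} - H = \left(-896 + 480\right)^{2} - - \frac{4018214}{3} = \left(-416\right)^{2} + \frac{4018214}{3} = 173056 + \frac{4018214}{3} = \frac{4537382}{3}$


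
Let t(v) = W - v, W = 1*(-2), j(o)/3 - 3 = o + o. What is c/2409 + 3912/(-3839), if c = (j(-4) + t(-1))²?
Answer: -767384/840741 ≈ -0.91275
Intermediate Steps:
j(o) = 9 + 6*o (j(o) = 9 + 3*(o + o) = 9 + 3*(2*o) = 9 + 6*o)
W = -2
t(v) = -2 - v
c = 256 (c = ((9 + 6*(-4)) + (-2 - 1*(-1)))² = ((9 - 24) + (-2 + 1))² = (-15 - 1)² = (-16)² = 256)
c/2409 + 3912/(-3839) = 256/2409 + 3912/(-3839) = 256*(1/2409) + 3912*(-1/3839) = 256/2409 - 3912/3839 = -767384/840741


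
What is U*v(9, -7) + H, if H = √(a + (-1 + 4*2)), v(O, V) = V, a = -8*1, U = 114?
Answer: -798 + I ≈ -798.0 + 1.0*I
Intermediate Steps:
a = -8
H = I (H = √(-8 + (-1 + 4*2)) = √(-8 + (-1 + 8)) = √(-8 + 7) = √(-1) = I ≈ 1.0*I)
U*v(9, -7) + H = 114*(-7) + I = -798 + I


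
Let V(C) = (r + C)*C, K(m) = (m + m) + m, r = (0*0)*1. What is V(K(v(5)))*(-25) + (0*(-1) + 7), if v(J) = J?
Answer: -5618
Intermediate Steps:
r = 0 (r = 0*1 = 0)
K(m) = 3*m (K(m) = 2*m + m = 3*m)
V(C) = C² (V(C) = (0 + C)*C = C*C = C²)
V(K(v(5)))*(-25) + (0*(-1) + 7) = (3*5)²*(-25) + (0*(-1) + 7) = 15²*(-25) + (0 + 7) = 225*(-25) + 7 = -5625 + 7 = -5618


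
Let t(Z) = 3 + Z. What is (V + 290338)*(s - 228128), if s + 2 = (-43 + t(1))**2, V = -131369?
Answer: -36023806121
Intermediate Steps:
s = 1519 (s = -2 + (-43 + (3 + 1))**2 = -2 + (-43 + 4)**2 = -2 + (-39)**2 = -2 + 1521 = 1519)
(V + 290338)*(s - 228128) = (-131369 + 290338)*(1519 - 228128) = 158969*(-226609) = -36023806121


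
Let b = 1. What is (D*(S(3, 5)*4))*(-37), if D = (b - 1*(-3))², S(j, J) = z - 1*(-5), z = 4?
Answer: -21312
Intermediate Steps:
S(j, J) = 9 (S(j, J) = 4 - 1*(-5) = 4 + 5 = 9)
D = 16 (D = (1 - 1*(-3))² = (1 + 3)² = 4² = 16)
(D*(S(3, 5)*4))*(-37) = (16*(9*4))*(-37) = (16*36)*(-37) = 576*(-37) = -21312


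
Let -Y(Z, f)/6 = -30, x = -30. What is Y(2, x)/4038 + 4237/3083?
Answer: 2943991/2074859 ≈ 1.4189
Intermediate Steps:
Y(Z, f) = 180 (Y(Z, f) = -6*(-30) = 180)
Y(2, x)/4038 + 4237/3083 = 180/4038 + 4237/3083 = 180*(1/4038) + 4237*(1/3083) = 30/673 + 4237/3083 = 2943991/2074859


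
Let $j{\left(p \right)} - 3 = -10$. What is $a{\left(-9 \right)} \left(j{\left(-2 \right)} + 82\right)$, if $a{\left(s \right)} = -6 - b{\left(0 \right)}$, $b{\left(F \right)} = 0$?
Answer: $-450$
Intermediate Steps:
$j{\left(p \right)} = -7$ ($j{\left(p \right)} = 3 - 10 = -7$)
$a{\left(s \right)} = -6$ ($a{\left(s \right)} = -6 - 0 = -6 + 0 = -6$)
$a{\left(-9 \right)} \left(j{\left(-2 \right)} + 82\right) = - 6 \left(-7 + 82\right) = \left(-6\right) 75 = -450$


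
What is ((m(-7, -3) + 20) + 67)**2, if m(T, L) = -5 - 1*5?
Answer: 5929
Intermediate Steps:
m(T, L) = -10 (m(T, L) = -5 - 5 = -10)
((m(-7, -3) + 20) + 67)**2 = ((-10 + 20) + 67)**2 = (10 + 67)**2 = 77**2 = 5929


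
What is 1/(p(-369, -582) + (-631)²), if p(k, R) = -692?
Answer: 1/397469 ≈ 2.5159e-6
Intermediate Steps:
1/(p(-369, -582) + (-631)²) = 1/(-692 + (-631)²) = 1/(-692 + 398161) = 1/397469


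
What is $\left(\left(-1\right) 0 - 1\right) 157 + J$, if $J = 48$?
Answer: $-109$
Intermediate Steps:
$\left(\left(-1\right) 0 - 1\right) 157 + J = \left(\left(-1\right) 0 - 1\right) 157 + 48 = \left(0 - 1\right) 157 + 48 = \left(-1\right) 157 + 48 = -157 + 48 = -109$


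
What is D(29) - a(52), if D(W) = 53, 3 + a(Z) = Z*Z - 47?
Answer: -2601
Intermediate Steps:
a(Z) = -50 + Z² (a(Z) = -3 + (Z*Z - 47) = -3 + (Z² - 47) = -3 + (-47 + Z²) = -50 + Z²)
D(29) - a(52) = 53 - (-50 + 52²) = 53 - (-50 + 2704) = 53 - 1*2654 = 53 - 2654 = -2601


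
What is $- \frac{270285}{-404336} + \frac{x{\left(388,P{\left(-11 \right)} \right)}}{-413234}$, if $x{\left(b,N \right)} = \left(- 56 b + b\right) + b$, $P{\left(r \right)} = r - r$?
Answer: $\frac{1623818913}{2257910576} \approx 0.71917$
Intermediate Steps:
$P{\left(r \right)} = 0$
$x{\left(b,N \right)} = - 54 b$ ($x{\left(b,N \right)} = - 55 b + b = - 54 b$)
$- \frac{270285}{-404336} + \frac{x{\left(388,P{\left(-11 \right)} \right)}}{-413234} = - \frac{270285}{-404336} + \frac{\left(-54\right) 388}{-413234} = \left(-270285\right) \left(- \frac{1}{404336}\right) - - \frac{10476}{206617} = \frac{7305}{10928} + \frac{10476}{206617} = \frac{1623818913}{2257910576}$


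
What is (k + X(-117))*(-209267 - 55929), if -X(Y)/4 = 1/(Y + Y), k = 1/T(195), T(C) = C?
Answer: -265196/45 ≈ -5893.2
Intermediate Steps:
k = 1/195 ≈ 0.0051282
X(Y) = -2/Y (X(Y) = -4/(Y + Y) = -4*1/(2*Y) = -2/Y)
(k + X(-117))*(-209267 - 55929) = (1/195 - 2/(-117))*(-209267 - 55929) = (1/195 - 2*(-1/117))*(-265196) = (1/195 + 2/117)*(-265196) = (1/45)*(-265196) = -265196/45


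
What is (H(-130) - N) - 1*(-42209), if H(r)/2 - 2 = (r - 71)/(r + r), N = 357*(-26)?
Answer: 6694551/130 ≈ 51497.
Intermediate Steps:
N = -9282
H(r) = 4 + (-71 + r)/r (H(r) = 4 + 2*((r - 71)/(r + r)) = 4 + 2*((-71 + r)/((2*r))) = 4 + 2*((-71 + r)*(1/(2*r))) = 4 + 2*((-71 + r)/(2*r)) = 4 + (-71 + r)/r)
(H(-130) - N) - 1*(-42209) = ((5 - 71/(-130)) - 1*(-9282)) - 1*(-42209) = ((5 - 71*(-1/130)) + 9282) + 42209 = ((5 + 71/130) + 9282) + 42209 = (721/130 + 9282) + 42209 = 1207381/130 + 42209 = 6694551/130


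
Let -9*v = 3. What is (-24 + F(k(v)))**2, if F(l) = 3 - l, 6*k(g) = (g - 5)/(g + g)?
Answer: 4489/9 ≈ 498.78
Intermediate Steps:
v = -1/3 (v = -1/9*3 = -1/3 ≈ -0.33333)
k(g) = (-5 + g)/(12*g) (k(g) = ((g - 5)/(g + g))/6 = ((-5 + g)/((2*g)))/6 = ((-5 + g)*(1/(2*g)))/6 = ((-5 + g)/(2*g))/6 = (-5 + g)/(12*g))
(-24 + F(k(v)))**2 = (-24 + (3 - (-5 - 1/3)/(12*(-1/3))))**2 = (-24 + (3 - (-3)*(-16)/(12*3)))**2 = (-24 + (3 - 1*4/3))**2 = (-24 + (3 - 4/3))**2 = (-24 + 5/3)**2 = (-67/3)**2 = 4489/9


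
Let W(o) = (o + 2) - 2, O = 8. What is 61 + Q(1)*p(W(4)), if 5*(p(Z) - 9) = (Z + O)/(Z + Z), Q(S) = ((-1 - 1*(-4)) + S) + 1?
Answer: 215/2 ≈ 107.50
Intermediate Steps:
Q(S) = 4 + S (Q(S) = ((-1 + 4) + S) + 1 = (3 + S) + 1 = 4 + S)
W(o) = o (W(o) = (2 + o) - 2 = o)
p(Z) = 9 + (8 + Z)/(10*Z) (p(Z) = 9 + ((Z + 8)/(Z + Z))/5 = 9 + ((8 + Z)/((2*Z)))/5 = 9 + ((8 + Z)*(1/(2*Z)))/5 = 9 + ((8 + Z)/(2*Z))/5 = 9 + (8 + Z)/(10*Z))
61 + Q(1)*p(W(4)) = 61 + (4 + 1)*((⅒)*(8 + 91*4)/4) = 61 + 5*((⅒)*(¼)*(8 + 364)) = 61 + 5*((⅒)*(¼)*372) = 61 + 5*(93/10) = 61 + 93/2 = 215/2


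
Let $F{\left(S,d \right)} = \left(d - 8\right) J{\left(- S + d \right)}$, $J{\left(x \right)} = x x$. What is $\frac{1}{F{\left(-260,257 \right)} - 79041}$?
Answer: $\frac{1}{66475920} \approx 1.5043 \cdot 10^{-8}$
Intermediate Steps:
$J{\left(x \right)} = x^{2}$
$F{\left(S,d \right)} = \left(d - S\right)^{2} \left(-8 + d\right)$ ($F{\left(S,d \right)} = \left(d - 8\right) \left(- S + d\right)^{2} = \left(-8 + d\right) \left(d - S\right)^{2} = \left(d - S\right)^{2} \left(-8 + d\right)$)
$\frac{1}{F{\left(-260,257 \right)} - 79041} = \frac{1}{\left(-260 - 257\right)^{2} \left(-8 + 257\right) - 79041} = \frac{1}{\left(-260 - 257\right)^{2} \cdot 249 - 79041} = \frac{1}{\left(-517\right)^{2} \cdot 249 - 79041} = \frac{1}{267289 \cdot 249 - 79041} = \frac{1}{66554961 - 79041} = \frac{1}{66475920}$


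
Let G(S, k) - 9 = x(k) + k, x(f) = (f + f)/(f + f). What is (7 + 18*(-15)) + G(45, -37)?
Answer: -290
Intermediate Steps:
x(f) = 1 (x(f) = (2*f)/((2*f)) = (2*f)*(1/(2*f)) = 1)
G(S, k) = 10 + k (G(S, k) = 9 + (1 + k) = 10 + k)
(7 + 18*(-15)) + G(45, -37) = (7 + 18*(-15)) + (10 - 37) = (7 - 270) - 27 = -263 - 27 = -290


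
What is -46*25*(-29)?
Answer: 33350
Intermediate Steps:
-46*25*(-29) = -1150*(-29) = 33350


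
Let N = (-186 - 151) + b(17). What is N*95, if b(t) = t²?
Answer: -4560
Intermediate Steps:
N = -48 (N = (-186 - 151) + 17² = -337 + 289 = -48)
N*95 = -48*95 = -4560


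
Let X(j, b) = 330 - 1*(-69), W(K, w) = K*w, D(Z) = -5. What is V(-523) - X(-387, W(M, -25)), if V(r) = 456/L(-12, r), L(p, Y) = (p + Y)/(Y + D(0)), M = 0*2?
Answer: 27303/535 ≈ 51.034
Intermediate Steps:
M = 0
L(p, Y) = (Y + p)/(-5 + Y) (L(p, Y) = (p + Y)/(Y - 5) = (Y + p)/(-5 + Y))
V(r) = 456*(-5 + r)/(-12 + r) (V(r) = 456/(((r - 12)/(-5 + r))) = 456/(((-12 + r)/(-5 + r))) = 456*((-5 + r)/(-12 + r)) = 456*(-5 + r)/(-12 + r))
X(j, b) = 399 (X(j, b) = 330 + 69 = 399)
V(-523) - X(-387, W(M, -25)) = 456*(-5 - 523)/(-12 - 523) - 1*399 = 456*(-528)/(-535) - 399 = 456*(-1/535)*(-528) - 399 = 240768/535 - 399 = 27303/535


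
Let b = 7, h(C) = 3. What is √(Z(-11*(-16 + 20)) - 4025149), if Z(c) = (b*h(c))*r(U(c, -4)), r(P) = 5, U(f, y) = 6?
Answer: 2*I*√1006261 ≈ 2006.3*I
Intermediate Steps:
Z(c) = 105 (Z(c) = (7*3)*5 = 21*5 = 105)
√(Z(-11*(-16 + 20)) - 4025149) = √(105 - 4025149) = √(-4025044) = 2*I*√1006261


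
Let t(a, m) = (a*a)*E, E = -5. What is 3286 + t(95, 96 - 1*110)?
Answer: -41839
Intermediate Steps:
t(a, m) = -5*a² (t(a, m) = (a*a)*(-5) = a²*(-5) = -5*a²)
3286 + t(95, 96 - 1*110) = 3286 - 5*95² = 3286 - 5*9025 = 3286 - 45125 = -41839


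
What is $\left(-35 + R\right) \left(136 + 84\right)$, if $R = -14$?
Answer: $-10780$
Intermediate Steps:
$\left(-35 + R\right) \left(136 + 84\right) = \left(-35 - 14\right) \left(136 + 84\right) = \left(-49\right) 220 = -10780$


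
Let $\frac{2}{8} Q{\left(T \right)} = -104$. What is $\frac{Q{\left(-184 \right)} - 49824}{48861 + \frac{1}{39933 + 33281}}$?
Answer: $- \frac{735654272}{715461851} \approx -1.0282$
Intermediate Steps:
$Q{\left(T \right)} = -416$ ($Q{\left(T \right)} = 4 \left(-104\right) = -416$)
$\frac{Q{\left(-184 \right)} - 49824}{48861 + \frac{1}{39933 + 33281}} = \frac{-416 - 49824}{48861 + \frac{1}{39933 + 33281}} = - \frac{50240}{48861 + \frac{1}{73214}} = - \frac{50240}{\frac{3577309255}{73214}} = \left(-50240\right) \frac{73214}{3577309255} = - \frac{735654272}{715461851}$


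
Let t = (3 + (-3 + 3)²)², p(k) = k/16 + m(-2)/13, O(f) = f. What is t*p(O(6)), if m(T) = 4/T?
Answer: 207/104 ≈ 1.9904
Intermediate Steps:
p(k) = -2/13 + k/16 (p(k) = k/16 + (4/(-2))/13 = k*(1/16) + (4*(-½))*(1/13) = k/16 - 2*1/13 = k/16 - 2/13 = -2/13 + k/16)
t = 9 (t = (3 + 0²)² = (3 + 0)² = 3² = 9)
t*p(O(6)) = 9*(-2/13 + (1/16)*6) = 9*(-2/13 + 3/8) = 9*(23/104) = 207/104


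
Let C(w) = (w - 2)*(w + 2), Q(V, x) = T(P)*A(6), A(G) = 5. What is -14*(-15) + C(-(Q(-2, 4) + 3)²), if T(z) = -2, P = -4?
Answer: 2607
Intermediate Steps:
Q(V, x) = -10 (Q(V, x) = -2*5 = -10)
C(w) = (-2 + w)*(2 + w)
-14*(-15) + C(-(Q(-2, 4) + 3)²) = -14*(-15) + (-4 + (-(-10 + 3)²)²) = 210 + (-4 + (-1*(-7)²)²) = 210 + (-4 + (-1*49)²) = 210 + (-4 + (-49)²) = 210 + (-4 + 2401) = 210 + 2397 = 2607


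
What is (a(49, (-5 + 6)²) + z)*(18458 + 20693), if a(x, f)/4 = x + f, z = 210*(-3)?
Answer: -16834930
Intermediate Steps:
z = -630
a(x, f) = 4*f + 4*x (a(x, f) = 4*(x + f) = 4*(f + x) = 4*f + 4*x)
(a(49, (-5 + 6)²) + z)*(18458 + 20693) = ((4*(-5 + 6)² + 4*49) - 630)*(18458 + 20693) = ((4*1² + 196) - 630)*39151 = ((4*1 + 196) - 630)*39151 = ((4 + 196) - 630)*39151 = (200 - 630)*39151 = -430*39151 = -16834930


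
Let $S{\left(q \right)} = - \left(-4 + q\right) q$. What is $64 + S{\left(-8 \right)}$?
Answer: $-32$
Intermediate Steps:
$S{\left(q \right)} = - q \left(-4 + q\right)$
$64 + S{\left(-8 \right)} = 64 - 8 \left(4 - -8\right) = 64 - 8 \left(4 + 8\right) = 64 - 96 = -32$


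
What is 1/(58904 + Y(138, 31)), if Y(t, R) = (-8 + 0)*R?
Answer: 1/58656 ≈ 1.7049e-5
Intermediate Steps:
Y(t, R) = -8*R
1/(58904 + Y(138, 31)) = 1/(58904 - 8*31) = 1/(58904 - 248) = 1/58656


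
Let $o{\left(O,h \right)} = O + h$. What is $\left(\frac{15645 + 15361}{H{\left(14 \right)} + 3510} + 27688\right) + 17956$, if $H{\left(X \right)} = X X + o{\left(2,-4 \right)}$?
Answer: $\frac{84548191}{1852} \approx 45652.0$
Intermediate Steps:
$H{\left(X \right)} = -2 + X^{2}$ ($H{\left(X \right)} = X X + \left(2 - 4\right) = X^{2} - 2 = -2 + X^{2}$)
$\left(\frac{15645 + 15361}{H{\left(14 \right)} + 3510} + 27688\right) + 17956 = \left(\frac{15645 + 15361}{\left(-2 + 14^{2}\right) + 3510} + 27688\right) + 17956 = \left(\frac{31006}{\left(-2 + 196\right) + 3510} + 27688\right) + 17956 = \left(\frac{31006}{194 + 3510} + 27688\right) + 17956 = \left(\frac{31006}{3704} + 27688\right) + 17956 = \left(31006 \cdot \frac{1}{3704} + 27688\right) + 17956 = \left(\frac{15503}{1852} + 27688\right) + 17956 = \frac{51293679}{1852} + 17956 = \frac{84548191}{1852}$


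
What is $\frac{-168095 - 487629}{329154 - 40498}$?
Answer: $- \frac{163931}{72164} \approx -2.2716$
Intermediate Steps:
$\frac{-168095 - 487629}{329154 - 40498} = - \frac{655724}{288656} = \left(-655724\right) \frac{1}{288656} = - \frac{163931}{72164}$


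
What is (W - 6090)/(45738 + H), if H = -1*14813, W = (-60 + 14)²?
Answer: -3974/30925 ≈ -0.12850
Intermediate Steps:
W = 2116 (W = (-46)² = 2116)
H = -14813
(W - 6090)/(45738 + H) = (2116 - 6090)/(45738 - 14813) = -3974/30925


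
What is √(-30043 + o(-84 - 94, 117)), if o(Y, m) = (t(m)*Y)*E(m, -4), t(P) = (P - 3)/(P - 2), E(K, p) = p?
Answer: I*√387984355/115 ≈ 171.28*I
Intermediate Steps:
t(P) = (-3 + P)/(-2 + P)
o(Y, m) = -4*Y*(-3 + m)/(-2 + m) (o(Y, m) = (((-3 + m)/(-2 + m))*Y)*(-4) = (Y*(-3 + m)/(-2 + m))*(-4) = -4*Y*(-3 + m)/(-2 + m))
√(-30043 + o(-84 - 94, 117)) = √(-30043 + 4*(-84 - 94)*(3 - 1*117)/(-2 + 117)) = √(-30043 + 4*(-178)*(3 - 117)/115) = √(-30043 + 4*(-178)*(1/115)*(-114)) = √(-30043 + 81168/115) = √(-3373777/115) = I*√387984355/115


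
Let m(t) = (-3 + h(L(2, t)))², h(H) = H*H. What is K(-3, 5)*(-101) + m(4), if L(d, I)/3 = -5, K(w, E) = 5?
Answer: 48779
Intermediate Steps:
L(d, I) = -15 (L(d, I) = 3*(-5) = -15)
h(H) = H²
m(t) = 49284 (m(t) = (-3 + (-15)²)² = (-3 + 225)² = 222² = 49284)
K(-3, 5)*(-101) + m(4) = 5*(-101) + 49284 = -505 + 49284 = 48779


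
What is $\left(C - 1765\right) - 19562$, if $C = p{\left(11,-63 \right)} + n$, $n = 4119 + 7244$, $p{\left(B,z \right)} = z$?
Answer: $-10027$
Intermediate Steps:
$n = 11363$
$C = 11300$ ($C = -63 + 11363 = 11300$)
$\left(C - 1765\right) - 19562 = \left(11300 - 1765\right) - 19562 = 9535 - 19562 = -10027$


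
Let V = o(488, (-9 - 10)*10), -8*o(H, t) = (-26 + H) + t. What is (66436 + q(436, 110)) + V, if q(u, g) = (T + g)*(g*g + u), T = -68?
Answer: 592914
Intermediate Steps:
o(H, t) = 13/4 - H/8 - t/8 (o(H, t) = -((-26 + H) + t)/8 = -(-26 + H + t)/8 = 13/4 - H/8 - t/8)
q(u, g) = (-68 + g)*(u + g²) (q(u, g) = (-68 + g)*(g*g + u) = (-68 + g)*(g² + u) = (-68 + g)*(u + g²))
V = -34 (V = 13/4 - ⅛*488 - (-9 - 10)*10/8 = 13/4 - 61 - (-19)*10/8 = 13/4 - 61 - ⅛*(-190) = 13/4 - 61 + 95/4 = -34)
(66436 + q(436, 110)) + V = (66436 + (110³ - 68*436 - 68*110² + 110*436)) - 34 = (66436 + (1331000 - 29648 - 68*12100 + 47960)) - 34 = (66436 + (1331000 - 29648 - 822800 + 47960)) - 34 = (66436 + 526512) - 34 = 592948 - 34 = 592914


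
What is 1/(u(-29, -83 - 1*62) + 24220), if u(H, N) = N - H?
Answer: 1/24104 ≈ 4.1487e-5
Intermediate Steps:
1/(u(-29, -83 - 1*62) + 24220) = 1/(((-83 - 1*62) - 1*(-29)) + 24220) = 1/(((-83 - 62) + 29) + 24220) = 1/((-145 + 29) + 24220) = 1/(-116 + 24220) = 1/24104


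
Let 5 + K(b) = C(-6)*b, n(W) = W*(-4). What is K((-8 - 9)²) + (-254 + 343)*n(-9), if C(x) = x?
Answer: 1465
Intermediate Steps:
n(W) = -4*W
K(b) = -5 - 6*b
K((-8 - 9)²) + (-254 + 343)*n(-9) = (-5 - 6*(-8 - 9)²) + (-254 + 343)*(-4*(-9)) = (-5 - 6*(-17)²) + 89*36 = (-5 - 6*289) + 3204 = (-5 - 1734) + 3204 = -1739 + 3204 = 1465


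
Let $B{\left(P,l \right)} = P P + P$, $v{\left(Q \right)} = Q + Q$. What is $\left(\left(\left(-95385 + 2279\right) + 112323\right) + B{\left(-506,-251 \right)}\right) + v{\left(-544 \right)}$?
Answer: $273659$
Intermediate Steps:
$v{\left(Q \right)} = 2 Q$
$B{\left(P,l \right)} = P + P^{2}$ ($B{\left(P,l \right)} = P^{2} + P = P + P^{2}$)
$\left(\left(\left(-95385 + 2279\right) + 112323\right) + B{\left(-506,-251 \right)}\right) + v{\left(-544 \right)} = \left(\left(\left(-95385 + 2279\right) + 112323\right) - 506 \left(1 - 506\right)\right) + 2 \left(-544\right) = \left(\left(-93106 + 112323\right) - -255530\right) - 1088 = \left(19217 + 255530\right) - 1088 = 274747 - 1088 = 273659$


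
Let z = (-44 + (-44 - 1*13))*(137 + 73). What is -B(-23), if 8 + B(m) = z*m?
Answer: -487822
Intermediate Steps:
z = -21210 (z = (-44 + (-44 - 13))*210 = (-44 - 57)*210 = -101*210 = -21210)
B(m) = -8 - 21210*m
-B(-23) = -(-8 - 21210*(-23)) = -(-8 + 487830) = -1*487822 = -487822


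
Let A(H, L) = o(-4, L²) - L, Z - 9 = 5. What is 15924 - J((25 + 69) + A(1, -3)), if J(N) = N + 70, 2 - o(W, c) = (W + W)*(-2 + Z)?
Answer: 15659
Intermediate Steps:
Z = 14 (Z = 9 + 5 = 14)
o(W, c) = 2 - 24*W (o(W, c) = 2 - (W + W)*(-2 + 14) = 2 - 2*W*12 = 2 - 24*W)
A(H, L) = 98 - L (A(H, L) = (2 - 24*(-4)) - L = (2 + 96) - L = 98 - L)
J(N) = 70 + N
15924 - J((25 + 69) + A(1, -3)) = 15924 - (70 + ((25 + 69) + (98 - 1*(-3)))) = 15924 - (70 + (94 + (98 + 3))) = 15924 - (70 + (94 + 101)) = 15924 - (70 + 195) = 15924 - 1*265 = 15924 - 265 = 15659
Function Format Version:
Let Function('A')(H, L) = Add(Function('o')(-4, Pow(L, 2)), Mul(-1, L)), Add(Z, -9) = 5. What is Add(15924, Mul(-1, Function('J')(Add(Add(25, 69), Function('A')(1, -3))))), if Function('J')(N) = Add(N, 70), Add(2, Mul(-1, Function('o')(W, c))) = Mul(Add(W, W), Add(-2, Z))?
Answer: 15659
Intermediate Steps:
Z = 14 (Z = Add(9, 5) = 14)
Function('o')(W, c) = Add(2, Mul(-24, W)) (Function('o')(W, c) = Add(2, Mul(-1, Mul(Add(W, W), Add(-2, 14)))) = Add(2, Mul(-1, Mul(Mul(2, W), 12))) = Add(2, Mul(-1, Mul(24, W))) = Add(2, Mul(-24, W)))
Function('A')(H, L) = Add(98, Mul(-1, L)) (Function('A')(H, L) = Add(Add(2, Mul(-24, -4)), Mul(-1, L)) = Add(Add(2, 96), Mul(-1, L)) = Add(98, Mul(-1, L)))
Function('J')(N) = Add(70, N)
Add(15924, Mul(-1, Function('J')(Add(Add(25, 69), Function('A')(1, -3))))) = Add(15924, Mul(-1, Add(70, Add(Add(25, 69), Add(98, Mul(-1, -3)))))) = Add(15924, Mul(-1, Add(70, Add(94, Add(98, 3))))) = Add(15924, Mul(-1, Add(70, Add(94, 101)))) = Add(15924, Mul(-1, Add(70, 195))) = Add(15924, Mul(-1, 265)) = Add(15924, -265) = 15659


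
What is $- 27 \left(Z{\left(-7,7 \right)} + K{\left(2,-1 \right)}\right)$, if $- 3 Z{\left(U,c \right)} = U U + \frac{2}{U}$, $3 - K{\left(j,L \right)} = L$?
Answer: $\frac{2313}{7} \approx 330.43$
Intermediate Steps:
$K{\left(j,L \right)} = 3 - L$
$Z{\left(U,c \right)} = - \frac{2}{3 U} - \frac{U^{2}}{3}$ ($Z{\left(U,c \right)} = - \frac{U U + \frac{2}{U}}{3} = - \frac{U^{2} + \frac{2}{U}}{3} = - \frac{2}{3 U} - \frac{U^{2}}{3}$)
$- 27 \left(Z{\left(-7,7 \right)} + K{\left(2,-1 \right)}\right) = - 27 \left(\frac{-2 - \left(-7\right)^{3}}{3 \left(-7\right)} + \left(3 - -1\right)\right) = - 27 \left(\frac{1}{3} \left(- \frac{1}{7}\right) \left(-2 - -343\right) + \left(3 + 1\right)\right) = - 27 \left(\frac{1}{3} \left(- \frac{1}{7}\right) \left(-2 + 343\right) + 4\right) = - 27 \left(\frac{1}{3} \left(- \frac{1}{7}\right) 341 + 4\right) = - 27 \left(- \frac{341}{21} + 4\right) = \left(-27\right) \left(- \frac{257}{21}\right) = \frac{2313}{7}$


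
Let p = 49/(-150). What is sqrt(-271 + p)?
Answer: I*sqrt(244194)/30 ≈ 16.472*I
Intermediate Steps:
p = -49/150 (p = 49*(-1/150) = -49/150 ≈ -0.32667)
sqrt(-271 + p) = sqrt(-271 - 49/150) = sqrt(-40699/150) = I*sqrt(244194)/30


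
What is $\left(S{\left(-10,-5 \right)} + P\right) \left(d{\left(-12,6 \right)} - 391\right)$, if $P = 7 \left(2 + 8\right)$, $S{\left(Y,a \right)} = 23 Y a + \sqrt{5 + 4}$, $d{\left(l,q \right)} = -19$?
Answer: $-501430$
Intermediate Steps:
$S{\left(Y,a \right)} = 3 + 23 Y a$ ($S{\left(Y,a \right)} = 23 Y a + \sqrt{9} = 23 Y a + 3 = 3 + 23 Y a$)
$P = 70$ ($P = 7 \cdot 10 = 70$)
$\left(S{\left(-10,-5 \right)} + P\right) \left(d{\left(-12,6 \right)} - 391\right) = \left(\left(3 + 23 \left(-10\right) \left(-5\right)\right) + 70\right) \left(-19 - 391\right) = \left(\left(3 + 1150\right) + 70\right) \left(-410\right) = \left(1153 + 70\right) \left(-410\right) = 1223 \left(-410\right) = -501430$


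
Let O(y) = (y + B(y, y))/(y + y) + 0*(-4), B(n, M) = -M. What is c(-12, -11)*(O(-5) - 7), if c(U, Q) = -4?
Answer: 28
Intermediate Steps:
O(y) = 0 (O(y) = (y - y)/(y + y) + 0*(-4) = 0/((2*y)) + 0 = 0*(1/(2*y)) + 0 = 0 + 0 = 0)
c(-12, -11)*(O(-5) - 7) = -4*(0 - 7) = -4*(-7) = 28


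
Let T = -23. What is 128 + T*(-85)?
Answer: 2083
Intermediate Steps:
128 + T*(-85) = 128 - 23*(-85) = 128 + 1955 = 2083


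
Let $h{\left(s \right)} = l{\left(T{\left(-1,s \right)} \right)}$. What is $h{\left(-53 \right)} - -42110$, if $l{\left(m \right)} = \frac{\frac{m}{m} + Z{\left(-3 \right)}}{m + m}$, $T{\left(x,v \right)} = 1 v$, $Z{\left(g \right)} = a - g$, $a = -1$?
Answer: $\frac{4463657}{106} \approx 42110.0$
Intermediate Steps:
$Z{\left(g \right)} = -1 - g$
$T{\left(x,v \right)} = v$
$l{\left(m \right)} = \frac{3}{2 m}$ ($l{\left(m \right)} = \frac{\frac{m}{m} - -2}{m + m} = \frac{1 + \left(-1 + 3\right)}{2 m} = \left(1 + 2\right) \frac{1}{2 m} = 3 \frac{1}{2 m} = \frac{3}{2 m}$)
$h{\left(s \right)} = \frac{3}{2 s}$
$h{\left(-53 \right)} - -42110 = \frac{3}{2 \left(-53\right)} - -42110 = \frac{3}{2} \left(- \frac{1}{53}\right) + 42110 = - \frac{3}{106} + 42110 = \frac{4463657}{106}$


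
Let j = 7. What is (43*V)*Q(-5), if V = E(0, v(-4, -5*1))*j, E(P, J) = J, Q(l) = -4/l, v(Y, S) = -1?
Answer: -1204/5 ≈ -240.80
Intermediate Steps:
V = -7 (V = -1*7 = -7)
(43*V)*Q(-5) = (43*(-7))*(-4/(-5)) = -(-1204)*(-1)/5 = -301*⅘ = -1204/5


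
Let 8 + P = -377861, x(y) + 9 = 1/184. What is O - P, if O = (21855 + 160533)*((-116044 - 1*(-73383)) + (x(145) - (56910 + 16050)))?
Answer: -970100696669/46 ≈ -2.1089e+10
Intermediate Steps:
x(y) = -1655/184 (x(y) = -9 + 1/184 = -1655/184)
P = -377869 (P = -8 - 377861 = -377869)
O = -970118078643/46 (O = (21855 + 160533)*((-116044 - 1*(-73383)) + (-1655/184 - (56910 + 16050))) = 182388*((-116044 + 73383) + (-1655/184 - 1*72960)) = 182388*(-42661 + (-1655/184 - 72960)) = 182388*(-42661 - 13426295/184) = 182388*(-21275919/184) = -970118078643/46 ≈ -2.1090e+10)
O - P = -970118078643/46 - 1*(-377869) = -970118078643/46 + 377869 = -970100696669/46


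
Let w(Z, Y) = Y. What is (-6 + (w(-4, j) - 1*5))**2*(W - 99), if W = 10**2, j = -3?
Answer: 196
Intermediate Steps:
W = 100
(-6 + (w(-4, j) - 1*5))**2*(W - 99) = (-6 + (-3 - 1*5))**2*(100 - 99) = (-6 + (-3 - 5))**2*1 = (-6 - 8)**2*1 = (-14)**2*1 = 196*1 = 196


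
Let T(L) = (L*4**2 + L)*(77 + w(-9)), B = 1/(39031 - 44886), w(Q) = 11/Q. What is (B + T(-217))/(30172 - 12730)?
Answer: -14730582799/919106190 ≈ -16.027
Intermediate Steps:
B = -1/5855 (B = 1/(-5855) = -1/5855 ≈ -0.00017079)
T(L) = 11594*L/9 (T(L) = (L*4**2 + L)*(77 + 11/(-9)) = (L*16 + L)*(77 + 11*(-1/9)) = (16*L + L)*(77 - 11/9) = (17*L)*(682/9) = 11594*L/9)
(B + T(-217))/(30172 - 12730) = (-1/5855 + (11594/9)*(-217))/(30172 - 12730) = (-1/5855 - 2515898/9)/17442 = -14730582799/52695*1/17442 = -14730582799/919106190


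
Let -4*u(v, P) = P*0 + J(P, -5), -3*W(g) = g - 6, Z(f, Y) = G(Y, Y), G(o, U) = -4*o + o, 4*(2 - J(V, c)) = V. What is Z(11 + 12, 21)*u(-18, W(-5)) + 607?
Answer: 9985/16 ≈ 624.06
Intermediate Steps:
J(V, c) = 2 - V/4
G(o, U) = -3*o
Z(f, Y) = -3*Y
W(g) = 2 - g/3 (W(g) = -(g - 6)/3 = -(-6 + g)/3 = 2 - g/3)
u(v, P) = -1/2 + P/16 (u(v, P) = -(P*0 + (2 - P/4))/4 = -(0 + (2 - P/4))/4 = -(2 - P/4)/4 = -1/2 + P/16)
Z(11 + 12, 21)*u(-18, W(-5)) + 607 = (-3*21)*(-1/2 + (2 - 1/3*(-5))/16) + 607 = -63*(-1/2 + (2 + 5/3)/16) + 607 = -63*(-1/2 + (1/16)*(11/3)) + 607 = -63*(-1/2 + 11/48) + 607 = -63*(-13/48) + 607 = 273/16 + 607 = 9985/16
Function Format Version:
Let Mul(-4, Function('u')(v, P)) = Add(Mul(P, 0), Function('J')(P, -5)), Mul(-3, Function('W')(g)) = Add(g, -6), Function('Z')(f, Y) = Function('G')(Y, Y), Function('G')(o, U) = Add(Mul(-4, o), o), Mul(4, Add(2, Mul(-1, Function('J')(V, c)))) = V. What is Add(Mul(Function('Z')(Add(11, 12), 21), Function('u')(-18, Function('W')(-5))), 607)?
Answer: Rational(9985, 16) ≈ 624.06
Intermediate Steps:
Function('J')(V, c) = Add(2, Mul(Rational(-1, 4), V))
Function('G')(o, U) = Mul(-3, o)
Function('Z')(f, Y) = Mul(-3, Y)
Function('W')(g) = Add(2, Mul(Rational(-1, 3), g)) (Function('W')(g) = Mul(Rational(-1, 3), Add(g, -6)) = Mul(Rational(-1, 3), Add(-6, g)) = Add(2, Mul(Rational(-1, 3), g)))
Function('u')(v, P) = Add(Rational(-1, 2), Mul(Rational(1, 16), P)) (Function('u')(v, P) = Mul(Rational(-1, 4), Add(Mul(P, 0), Add(2, Mul(Rational(-1, 4), P)))) = Mul(Rational(-1, 4), Add(0, Add(2, Mul(Rational(-1, 4), P)))) = Mul(Rational(-1, 4), Add(2, Mul(Rational(-1, 4), P))) = Add(Rational(-1, 2), Mul(Rational(1, 16), P)))
Add(Mul(Function('Z')(Add(11, 12), 21), Function('u')(-18, Function('W')(-5))), 607) = Add(Mul(Mul(-3, 21), Add(Rational(-1, 2), Mul(Rational(1, 16), Add(2, Mul(Rational(-1, 3), -5))))), 607) = Add(Mul(-63, Add(Rational(-1, 2), Mul(Rational(1, 16), Add(2, Rational(5, 3))))), 607) = Add(Mul(-63, Add(Rational(-1, 2), Mul(Rational(1, 16), Rational(11, 3)))), 607) = Add(Mul(-63, Add(Rational(-1, 2), Rational(11, 48))), 607) = Add(Mul(-63, Rational(-13, 48)), 607) = Add(Rational(273, 16), 607) = Rational(9985, 16)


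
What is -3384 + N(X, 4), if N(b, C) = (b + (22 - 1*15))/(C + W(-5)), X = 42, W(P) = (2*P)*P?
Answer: -182687/54 ≈ -3383.1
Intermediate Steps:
W(P) = 2*P**2
N(b, C) = (7 + b)/(50 + C) (N(b, C) = (b + (22 - 1*15))/(C + 2*(-5)**2) = (b + (22 - 15))/(C + 2*25) = (b + 7)/(C + 50) = (7 + b)/(50 + C))
-3384 + N(X, 4) = -3384 + (7 + 42)/(50 + 4) = -3384 + 49/54 = -182687/54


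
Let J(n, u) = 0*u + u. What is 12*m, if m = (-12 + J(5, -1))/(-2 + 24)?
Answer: -78/11 ≈ -7.0909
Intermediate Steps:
J(n, u) = u (J(n, u) = 0 + u = u)
m = -13/22 (m = (-12 - 1)/(-2 + 24) = -13/22 ≈ -0.59091)
12*m = 12*(-13/22) = -78/11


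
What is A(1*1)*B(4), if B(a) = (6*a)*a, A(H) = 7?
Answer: 672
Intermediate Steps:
B(a) = 6*a²
A(1*1)*B(4) = 7*(6*4²) = 7*(6*16) = 7*96 = 672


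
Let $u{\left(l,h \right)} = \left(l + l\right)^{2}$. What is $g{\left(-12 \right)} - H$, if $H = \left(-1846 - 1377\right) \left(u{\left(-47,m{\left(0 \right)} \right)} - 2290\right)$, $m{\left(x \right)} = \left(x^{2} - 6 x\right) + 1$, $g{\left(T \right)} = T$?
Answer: $21097746$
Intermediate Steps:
$m{\left(x \right)} = 1 + x^{2} - 6 x$
$u{\left(l,h \right)} = 4 l^{2}$ ($u{\left(l,h \right)} = \left(2 l\right)^{2} = 4 l^{2}$)
$H = -21097758$ ($H = \left(-1846 - 1377\right) \left(4 \left(-47\right)^{2} - 2290\right) = - 3223 \left(4 \cdot 2209 - 2290\right) = - 3223 \left(8836 - 2290\right) = \left(-3223\right) 6546 = -21097758$)
$g{\left(-12 \right)} - H = -12 - -21097758 = -12 + 21097758 = 21097746$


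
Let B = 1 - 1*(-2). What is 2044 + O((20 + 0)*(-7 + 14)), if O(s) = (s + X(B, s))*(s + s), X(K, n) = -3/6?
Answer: 41104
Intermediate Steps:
B = 3 (B = 1 + 2 = 3)
X(K, n) = -½ (X(K, n) = -3*⅙ = -½)
O(s) = 2*s*(-½ + s) (O(s) = (s - ½)*(s + s) = (-½ + s)*(2*s) = 2*s*(-½ + s))
2044 + O((20 + 0)*(-7 + 14)) = 2044 + ((20 + 0)*(-7 + 14))*(-1 + 2*((20 + 0)*(-7 + 14))) = 2044 + (20*7)*(-1 + 2*(20*7)) = 2044 + 140*(-1 + 2*140) = 2044 + 140*(-1 + 280) = 2044 + 140*279 = 2044 + 39060 = 41104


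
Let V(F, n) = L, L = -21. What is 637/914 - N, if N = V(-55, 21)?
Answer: 19831/914 ≈ 21.697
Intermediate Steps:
V(F, n) = -21
N = -21
637/914 - N = 637/914 - 1*(-21) = 637*(1/914) + 21 = 637/914 + 21 = 19831/914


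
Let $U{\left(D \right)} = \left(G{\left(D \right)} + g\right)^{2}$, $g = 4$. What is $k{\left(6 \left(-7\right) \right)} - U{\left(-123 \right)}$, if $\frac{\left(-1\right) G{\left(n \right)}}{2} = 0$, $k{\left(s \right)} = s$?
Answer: $-58$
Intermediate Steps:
$G{\left(n \right)} = 0$ ($G{\left(n \right)} = \left(-2\right) 0 = 0$)
$U{\left(D \right)} = 16$ ($U{\left(D \right)} = \left(0 + 4\right)^{2} = 4^{2} = 16$)
$k{\left(6 \left(-7\right) \right)} - U{\left(-123 \right)} = 6 \left(-7\right) - 16 = -42 - 16 = -58$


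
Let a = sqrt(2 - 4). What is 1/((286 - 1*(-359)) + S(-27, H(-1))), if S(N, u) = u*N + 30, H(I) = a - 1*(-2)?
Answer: 23/14337 + I*sqrt(2)/14337 ≈ 0.0016042 + 9.8641e-5*I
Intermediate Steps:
a = I*sqrt(2) (a = sqrt(-2) = I*sqrt(2) ≈ 1.4142*I)
H(I) = 2 + I*sqrt(2) (H(I) = I*sqrt(2) - 1*(-2) = I*sqrt(2) + 2 = 2 + I*sqrt(2))
S(N, u) = 30 + N*u (S(N, u) = N*u + 30 = 30 + N*u)
1/((286 - 1*(-359)) + S(-27, H(-1))) = 1/((286 - 1*(-359)) + (30 - 27*(2 + I*sqrt(2)))) = 1/((286 + 359) + (30 + (-54 - 27*I*sqrt(2)))) = 1/(645 + (-24 - 27*I*sqrt(2))) = 1/(621 - 27*I*sqrt(2))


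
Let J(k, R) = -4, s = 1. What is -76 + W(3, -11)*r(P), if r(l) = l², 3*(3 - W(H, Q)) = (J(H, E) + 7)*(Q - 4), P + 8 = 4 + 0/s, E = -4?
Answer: 212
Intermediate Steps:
P = -4 (P = -8 + (4 + 0/1) = -8 + (4 + 0*1) = -8 + (4 + 0) = -8 + 4 = -4)
W(H, Q) = 7 - Q (W(H, Q) = 3 - (-4 + 7)*(Q - 4)/3 = 3 - (-4 + Q) = 3 - (-12 + 3*Q)/3 = 3 + (4 - Q) = 7 - Q)
-76 + W(3, -11)*r(P) = -76 + (7 - 1*(-11))*(-4)² = -76 + (7 + 11)*16 = -76 + 18*16 = -76 + 288 = 212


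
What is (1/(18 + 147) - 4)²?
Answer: 434281/27225 ≈ 15.952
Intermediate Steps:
(1/(18 + 147) - 4)² = (1/165 - 4)² = (-659/165)² = 434281/27225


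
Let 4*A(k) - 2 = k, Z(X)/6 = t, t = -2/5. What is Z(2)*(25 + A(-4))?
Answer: -294/5 ≈ -58.800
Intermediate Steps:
t = -⅖ (t = -2*⅕ = -⅖ ≈ -0.40000)
Z(X) = -12/5 (Z(X) = 6*(-⅖) = -12/5)
A(k) = ½ + k/4
Z(2)*(25 + A(-4)) = -12*(25 + (½ + (¼)*(-4)))/5 = -12*(25 + (½ - 1))/5 = -12*(25 - ½)/5 = -12/5*49/2 = -294/5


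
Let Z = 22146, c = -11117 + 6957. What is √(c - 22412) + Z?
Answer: 22146 + 2*I*√6643 ≈ 22146.0 + 163.01*I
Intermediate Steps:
c = -4160
√(c - 22412) + Z = √(-4160 - 22412) + 22146 = √(-26572) + 22146 = 2*I*√6643 + 22146 = 22146 + 2*I*√6643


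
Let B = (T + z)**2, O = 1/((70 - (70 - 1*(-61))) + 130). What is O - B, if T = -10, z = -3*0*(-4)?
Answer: -6899/69 ≈ -99.985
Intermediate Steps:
z = 0 (z = 0*(-4) = 0)
O = 1/69 (O = 1/((70 - (70 + 61)) + 130) = 1/((70 - 1*131) + 130) = 1/((70 - 131) + 130) = 1/(-61 + 130) = 1/69 ≈ 0.014493)
B = 100 (B = (-10 + 0)**2 = (-10)**2 = 100)
O - B = 1/69 - 1*100 = 1/69 - 100 = -6899/69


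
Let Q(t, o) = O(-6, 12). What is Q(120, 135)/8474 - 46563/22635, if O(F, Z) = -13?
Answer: -131623039/63936330 ≈ -2.0587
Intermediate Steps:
Q(t, o) = -13
Q(120, 135)/8474 - 46563/22635 = -13/8474 - 46563/22635 = -13*1/8474 - 46563*1/22635 = -13/8474 - 15521/7545 = -131623039/63936330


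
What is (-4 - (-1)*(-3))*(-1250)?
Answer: 8750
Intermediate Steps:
(-4 - (-1)*(-3))*(-1250) = (-4 - 1*3)*(-1250) = (-4 - 3)*(-1250) = -7*(-1250) = 8750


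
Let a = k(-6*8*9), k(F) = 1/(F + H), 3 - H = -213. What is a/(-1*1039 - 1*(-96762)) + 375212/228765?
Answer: 2585982039617/1576661190840 ≈ 1.6402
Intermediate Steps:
H = 216 (H = 3 - 1*(-213) = 3 + 213 = 216)
k(F) = 1/(216 + F) (k(F) = 1/(F + 216) = 1/(216 + F))
a = -1/216 (a = 1/(216 - 6*8*9) = 1/(216 - 48*9) = 1/(216 - 432) = 1/(-216) = -1/216 ≈ -0.0046296)
a/(-1*1039 - 1*(-96762)) + 375212/228765 = -1/(216*(-1*1039 - 1*(-96762))) + 375212/228765 = -1/(216*(-1039 + 96762)) + 375212*(1/228765) = -1/216/95723 + 375212/228765 = -1/216*1/95723 + 375212/228765 = -1/20676168 + 375212/228765 = 2585982039617/1576661190840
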